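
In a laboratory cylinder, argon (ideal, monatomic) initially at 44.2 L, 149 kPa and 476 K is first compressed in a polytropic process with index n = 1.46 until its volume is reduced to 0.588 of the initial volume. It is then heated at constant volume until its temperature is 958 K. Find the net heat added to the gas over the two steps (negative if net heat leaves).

n = P₁V₁/(RT₁) = 149×44.2/(8.314×476) = 1.66 mol.
Step 1 — Polytropic n=1.46: T₂ = T₁(V₁/V₂)^(n−1) = 476×(1.70)^0.46 = 608 K; P₂ = P₁(V₁/V₂)^n = 324 kPa.
W = (P₁V₁−P₂V₂)/(n−1) = (149×44.2−324×26.0)/0.46 = -3960 J.
ΔU = nCvΔT = 1.66×12.5×(608−476) = 2730 J.
Q = ΔU + W = -1230 J.
State after step 1: P = 324 kPa, V = 26.0 L, T = 608 K.
Step 2 — Isochoric: V stays 26.0 L; P/T = const ⇒ T₂ = 958 K, P₂ = 510 kPa.
W = 0 (no volume change).
ΔU = nCvΔT = 1.66×12.5×(958−608) = 7270 J.
Q = ΔU = 7270 J.
Net over both steps: W = -3960 J, Q = 6040 J, ΔU = 10000 J.

6040 J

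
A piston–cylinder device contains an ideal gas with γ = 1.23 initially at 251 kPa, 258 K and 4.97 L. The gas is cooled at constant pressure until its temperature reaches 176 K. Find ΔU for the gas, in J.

n = P₁V₁/(RT₁) = 251×4.97/(8.314×258) = 0.582 mol.
Isobaric: P stays 251 kPa; V/T = const ⇒ T₂ = 176 K, V₂ = 3.39 L.
For an ideal gas ΔU = nCvΔT with Cv = R/(γ−1) = 36.1 J/(mol·K).
ΔU = 0.582×36.1×(176−258) = -1720 J.

-1720 J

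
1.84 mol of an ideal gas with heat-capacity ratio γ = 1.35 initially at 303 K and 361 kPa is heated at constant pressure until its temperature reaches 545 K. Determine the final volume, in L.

V₁ = nRT₁/P₁ = 1.84×8.314×303/361 = 12.8 L.
Isobaric: P stays 361 kPa; V/T = const ⇒ T₂ = 545 K, V₂ = 23.1 L.

23.1 L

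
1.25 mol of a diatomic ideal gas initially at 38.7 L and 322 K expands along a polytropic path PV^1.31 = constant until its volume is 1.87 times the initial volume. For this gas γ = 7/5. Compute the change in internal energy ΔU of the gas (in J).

-1480 J

P₁ = nRT₁/V₁ = 1.25×8.314×322/38.7 = 86.5 kPa.
Polytropic n=1.31: T₂ = T₁(V₁/V₂)^(n−1) = 322×(0.535)^0.31 = 265 K; P₂ = P₁(V₁/V₂)^n = 38.1 kPa.
For an ideal gas ΔU = nCvΔT with Cv = (5/2)R = 20.8 J/(mol·K).
ΔU = 1.25×20.8×(265−322) = -1480 J.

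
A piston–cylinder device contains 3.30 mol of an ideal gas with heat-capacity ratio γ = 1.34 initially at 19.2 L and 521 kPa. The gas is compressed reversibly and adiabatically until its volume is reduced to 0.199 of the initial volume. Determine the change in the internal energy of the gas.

T₁ = P₁V₁/(nR) = 521×19.2/(3.30×8.314) = 365 K.
Adiabatic: TV^(γ−1) = const ⇒ T₂ = 365×(5.03)^0.340 = 631 K; PV^γ = const ⇒ P₂ = 4530 kPa.
For an ideal gas ΔU = nCvΔT with Cv = R/(γ−1) = 24.5 J/(mol·K).
ΔU = 3.30×24.5×(631−365) = 21500 J.

21500 J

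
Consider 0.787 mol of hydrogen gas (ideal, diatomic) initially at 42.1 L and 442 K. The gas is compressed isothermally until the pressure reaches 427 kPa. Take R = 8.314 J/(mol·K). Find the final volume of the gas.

6.77 L

P₁ = nRT₁/V₁ = 0.787×8.314×442/42.1 = 68.7 kPa.
Isothermal: T stays 442 K; PV = const ⇒ V₂ = 6.77 L, P₂ = 427 kPa.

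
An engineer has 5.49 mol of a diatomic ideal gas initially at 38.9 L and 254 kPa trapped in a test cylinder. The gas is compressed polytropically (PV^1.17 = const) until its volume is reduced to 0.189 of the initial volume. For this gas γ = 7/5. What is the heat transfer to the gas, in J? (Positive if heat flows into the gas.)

T₁ = P₁V₁/(nR) = 254×38.9/(5.49×8.314) = 216 K.
Polytropic n=1.17: T₂ = T₁(V₁/V₂)^(n−1) = 216×(5.29)^0.17 = 287 K; P₂ = P₁(V₁/V₂)^n = 1780 kPa.
W = (P₁V₁−P₂V₂)/(n−1) = (254×38.9−1780×7.35)/0.17 = -19000 J.
ΔU = nCvΔT = 5.49×20.8×(287−216) = 8090 J.
Q = ΔU + W = -10900 J.

-10900 J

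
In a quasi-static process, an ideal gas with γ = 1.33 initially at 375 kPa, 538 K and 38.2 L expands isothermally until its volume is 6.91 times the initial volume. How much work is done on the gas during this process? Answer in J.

n = P₁V₁/(RT₁) = 375×38.2/(8.314×538) = 3.20 mol.
Isothermal: T stays 538 K; PV = const ⇒ V₂ = 264 L, P₂ = 54.3 kPa.
W = nRT ln(V₂/V₁) = 3.20×8.314×538×ln(6.91) = 27700 J.
Work done on the gas = −W_by = -27700 J.

-27700 J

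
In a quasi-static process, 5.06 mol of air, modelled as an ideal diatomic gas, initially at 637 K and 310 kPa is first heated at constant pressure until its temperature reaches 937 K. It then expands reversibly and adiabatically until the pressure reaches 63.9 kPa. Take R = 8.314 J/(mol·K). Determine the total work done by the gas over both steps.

48400 J

V₁ = nRT₁/P₁ = 5.06×8.314×637/310 = 86.4 L.
Step 1 — Isobaric: P stays 310 kPa; V/T = const ⇒ T₂ = 937 K, V₂ = 127 L.
W = PΔV = 310×(127−86.4) kPa·L = 12600 J.
ΔU = nCvΔT = 5.06×20.8×(937−637) = 31600 J.
Q = ΔU + W = nCpΔT = 44200 J.
State after step 1: P = 310 kPa, V = 127 L, T = 937 K.
Step 2 — Adiabatic: T₂/T₁ = (P₂/P₁)^((γ−1)/γ) ⇒ T₂ = 937×(0.206)^0.286 = 597 K; V₂ = 393 L.
ΔU = nCvΔT = 5.06×20.8×(597−937) = -35800 J.
Q = 0 for an adiabatic process, so W = −ΔU = 35800 J.
Net over both steps: W = 48400 J, Q = 44200 J, ΔU = -4240 J.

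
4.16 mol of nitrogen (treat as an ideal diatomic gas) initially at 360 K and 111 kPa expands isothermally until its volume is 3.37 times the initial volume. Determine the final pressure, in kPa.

V₁ = nRT₁/P₁ = 4.16×8.314×360/111 = 112 L.
Isothermal: T stays 360 K; PV = const ⇒ V₂ = 378 L, P₂ = 32.9 kPa.

32.9 kPa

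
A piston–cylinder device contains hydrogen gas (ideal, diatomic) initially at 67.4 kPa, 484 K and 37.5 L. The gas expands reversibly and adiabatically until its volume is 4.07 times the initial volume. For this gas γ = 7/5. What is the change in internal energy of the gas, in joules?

-2710 J

n = P₁V₁/(RT₁) = 67.4×37.5/(8.314×484) = 0.628 mol.
Adiabatic: TV^(γ−1) = const ⇒ T₂ = 484×(0.246)^0.400 = 276 K; PV^γ = const ⇒ P₂ = 9.45 kPa.
For an ideal gas ΔU = nCvΔT with Cv = (5/2)R = 20.8 J/(mol·K).
ΔU = 0.628×20.8×(276−484) = -2710 J.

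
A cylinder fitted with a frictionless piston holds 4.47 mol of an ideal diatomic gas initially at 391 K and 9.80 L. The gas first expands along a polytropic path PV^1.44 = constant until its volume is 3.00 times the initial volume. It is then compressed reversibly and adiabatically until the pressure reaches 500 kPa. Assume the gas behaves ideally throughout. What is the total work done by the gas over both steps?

9260 J

P₁ = nRT₁/V₁ = 4.47×8.314×391/9.80 = 1480 kPa.
Step 1 — Polytropic n=1.44: T₂ = T₁(V₁/V₂)^(n−1) = 391×(0.333)^0.44 = 241 K; P₂ = P₁(V₁/V₂)^n = 305 kPa.
W = (P₁V₁−P₂V₂)/(n−1) = (1480×9.80−305×29.4)/0.44 = 12700 J.
ΔU = nCvΔT = 4.47×20.8×(241−391) = -13900 J.
Q = ΔU + W = -1270 J.
State after step 1: P = 305 kPa, V = 29.4 L, T = 241 K.
Step 2 — Adiabatic: T₂/T₁ = (P₂/P₁)^((γ−1)/γ) ⇒ T₂ = 241×(1.64)^0.286 = 278 K; V₂ = 20.6 L.
ΔU = nCvΔT = 4.47×20.8×(278−241) = 3400 J.
Q = 0 for an adiabatic process, so W = −ΔU = -3400 J.
Net over both steps: W = 9260 J, Q = -1270 J, ΔU = -10500 J.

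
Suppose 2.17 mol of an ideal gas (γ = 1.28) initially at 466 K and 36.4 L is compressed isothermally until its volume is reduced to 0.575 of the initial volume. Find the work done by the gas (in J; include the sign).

-4650 J

P₁ = nRT₁/V₁ = 2.17×8.314×466/36.4 = 231 kPa.
Isothermal: T stays 466 K; PV = const ⇒ V₂ = 20.9 L, P₂ = 402 kPa.
W = nRT ln(V₂/V₁) = 2.17×8.314×466×ln(0.575) = -4650 J.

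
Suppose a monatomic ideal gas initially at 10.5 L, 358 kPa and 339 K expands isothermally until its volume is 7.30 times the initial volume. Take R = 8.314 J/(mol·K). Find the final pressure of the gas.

Isothermal: T stays 339 K; PV = const ⇒ V₂ = 76.6 L, P₂ = 49.0 kPa.

49.0 kPa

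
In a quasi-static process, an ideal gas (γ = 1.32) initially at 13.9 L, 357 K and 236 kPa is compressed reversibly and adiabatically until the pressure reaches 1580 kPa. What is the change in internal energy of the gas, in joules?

n = P₁V₁/(RT₁) = 236×13.9/(8.314×357) = 1.11 mol.
Adiabatic: T₂/T₁ = (P₂/P₁)^((γ−1)/γ) ⇒ T₂ = 357×(6.69)^0.242 = 566 K; V₂ = 3.29 L.
For an ideal gas ΔU = nCvΔT with Cv = R/(γ−1) = 26.0 J/(mol·K).
ΔU = 1.11×26.0×(566−357) = 6000 J.

6000 J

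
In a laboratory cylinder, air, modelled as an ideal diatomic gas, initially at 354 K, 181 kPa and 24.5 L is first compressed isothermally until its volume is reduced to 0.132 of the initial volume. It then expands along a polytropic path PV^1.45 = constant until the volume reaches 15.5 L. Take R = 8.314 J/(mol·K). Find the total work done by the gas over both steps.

n = P₁V₁/(RT₁) = 181×24.5/(8.314×354) = 1.51 mol.
Step 1 — Isothermal: T stays 354 K; PV = const ⇒ V₂ = 3.23 L, P₂ = 1370 kPa.
ΔU = 0 (ideal gas, T constant).
W = nRT ln(V₂/V₁) = 1.51×8.314×354×ln(0.132) = -8980 J.
Q = ΔU + W = -8980 J.
State after step 1: P = 1370 kPa, V = 3.23 L, T = 354 K.
Step 2 — Polytropic n=1.45: T₂ = T₁(V₁/V₂)^(n−1) = 354×(0.209)^0.45 = 175 K; P₂ = P₁(V₁/V₂)^n = 141 kPa.
W = (P₁V₁−P₂V₂)/(n−1) = (1370×3.23−141×15.5)/0.45 = 4990 J.
ΔU = nCvΔT = 1.51×20.8×(175−354) = -5610 J.
Q = ΔU + W = -623 J.
Net over both steps: W = -3990 J, Q = -9600 J, ΔU = -5610 J.

-3990 J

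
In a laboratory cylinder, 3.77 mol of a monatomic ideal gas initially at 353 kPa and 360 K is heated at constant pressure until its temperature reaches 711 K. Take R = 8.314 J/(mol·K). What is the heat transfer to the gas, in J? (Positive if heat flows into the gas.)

V₁ = nRT₁/P₁ = 3.77×8.314×360/353 = 32.0 L.
Isobaric: P stays 353 kPa; V/T = const ⇒ T₂ = 711 K, V₂ = 63.1 L.
W = PΔV = 353×(63.1−32.0) kPa·L = 11000 J.
ΔU = nCvΔT = 3.77×12.5×(711−360) = 16500 J.
Q = ΔU + W = nCpΔT = 27500 J.

27500 J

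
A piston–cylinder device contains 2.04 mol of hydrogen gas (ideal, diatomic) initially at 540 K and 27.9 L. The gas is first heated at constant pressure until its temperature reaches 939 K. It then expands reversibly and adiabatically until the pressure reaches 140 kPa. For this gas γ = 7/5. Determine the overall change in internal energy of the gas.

P₁ = nRT₁/V₁ = 2.04×8.314×540/27.9 = 328 kPa.
Step 1 — Isobaric: P stays 328 kPa; V/T = const ⇒ T₂ = 939 K, V₂ = 48.5 L.
W = PΔV = 328×(48.5−27.9) kPa·L = 6770 J.
ΔU = nCvΔT = 2.04×20.8×(939−540) = 16900 J.
Q = ΔU + W = nCpΔT = 23700 J.
State after step 1: P = 328 kPa, V = 48.5 L, T = 939 K.
Step 2 — Adiabatic: T₂/T₁ = (P₂/P₁)^((γ−1)/γ) ⇒ T₂ = 939×(0.426)^0.286 = 736 K; V₂ = 89.2 L.
ΔU = nCvΔT = 2.04×20.8×(736−939) = -8600 J.
Q = 0 for an adiabatic process, so W = −ΔU = 8600 J.
Net over both steps: W = 15400 J, Q = 23700 J, ΔU = 8310 J.

8310 J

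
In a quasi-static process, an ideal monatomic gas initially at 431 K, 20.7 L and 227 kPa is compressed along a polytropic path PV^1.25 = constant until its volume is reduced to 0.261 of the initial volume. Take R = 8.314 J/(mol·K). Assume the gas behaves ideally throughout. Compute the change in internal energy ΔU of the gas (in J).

2810 J

n = P₁V₁/(RT₁) = 227×20.7/(8.314×431) = 1.31 mol.
Polytropic n=1.25: T₂ = T₁(V₁/V₂)^(n−1) = 431×(3.83)^0.25 = 603 K; P₂ = P₁(V₁/V₂)^n = 1220 kPa.
For an ideal gas ΔU = nCvΔT with Cv = (3/2)R = 12.5 J/(mol·K).
ΔU = 1.31×12.5×(603−431) = 2810 J.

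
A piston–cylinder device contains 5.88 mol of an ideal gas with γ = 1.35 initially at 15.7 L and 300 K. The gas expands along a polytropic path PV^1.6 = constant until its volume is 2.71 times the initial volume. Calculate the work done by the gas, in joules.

P₁ = nRT₁/V₁ = 5.88×8.314×300/15.7 = 934 kPa.
Polytropic n=1.6: T₂ = T₁(V₁/V₂)^(n−1) = 300×(0.369)^0.60 = 165 K; P₂ = P₁(V₁/V₂)^n = 190 kPa.
W = (P₁V₁−P₂V₂)/(n−1) = (934×15.7−190×42.5)/0.60 = 11000 J.

11000 J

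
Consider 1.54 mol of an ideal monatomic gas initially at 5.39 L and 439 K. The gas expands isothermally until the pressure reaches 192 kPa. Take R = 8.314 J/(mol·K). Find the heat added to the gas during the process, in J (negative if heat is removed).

9510 J

P₁ = nRT₁/V₁ = 1.54×8.314×439/5.39 = 1040 kPa.
Isothermal: T stays 439 K; PV = const ⇒ V₂ = 29.3 L, P₂ = 192 kPa.
ΔU = 0 (ideal gas, T constant).
W = nRT ln(V₂/V₁) = 1.54×8.314×439×ln(5.43) = 9510 J.
Q = ΔU + W = 9510 J.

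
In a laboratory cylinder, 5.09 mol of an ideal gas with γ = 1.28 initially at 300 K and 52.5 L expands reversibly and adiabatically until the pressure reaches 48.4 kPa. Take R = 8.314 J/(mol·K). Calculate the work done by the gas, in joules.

P₁ = nRT₁/V₁ = 5.09×8.314×300/52.5 = 242 kPa.
Adiabatic: T₂/T₁ = (P₂/P₁)^((γ−1)/γ) ⇒ T₂ = 300×(0.200)^0.219 = 211 K; V₂ = 184 L.
ΔU = nCvΔT = 5.09×29.7×(211−300) = -13500 J.
Q = 0 for an adiabatic process, so W = −ΔU = 13500 J.

13500 J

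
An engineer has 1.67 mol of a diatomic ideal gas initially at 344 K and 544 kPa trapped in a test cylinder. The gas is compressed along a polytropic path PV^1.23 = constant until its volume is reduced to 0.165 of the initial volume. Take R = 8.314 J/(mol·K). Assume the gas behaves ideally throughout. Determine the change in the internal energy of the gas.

V₁ = nRT₁/P₁ = 1.67×8.314×344/544 = 8.78 L.
Polytropic n=1.23: T₂ = T₁(V₁/V₂)^(n−1) = 344×(6.06)^0.23 = 521 K; P₂ = P₁(V₁/V₂)^n = 4990 kPa.
For an ideal gas ΔU = nCvΔT with Cv = (5/2)R = 20.8 J/(mol·K).
ΔU = 1.67×20.8×(521−344) = 6130 J.

6130 J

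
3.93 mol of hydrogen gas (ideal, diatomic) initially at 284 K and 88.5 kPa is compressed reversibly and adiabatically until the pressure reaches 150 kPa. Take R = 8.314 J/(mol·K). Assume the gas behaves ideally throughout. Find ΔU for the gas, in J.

V₁ = nRT₁/P₁ = 3.93×8.314×284/88.5 = 105 L.
Adiabatic: T₂/T₁ = (P₂/P₁)^((γ−1)/γ) ⇒ T₂ = 284×(1.69)^0.286 = 330 K; V₂ = 71.9 L.
For an ideal gas ΔU = nCvΔT with Cv = (5/2)R = 20.8 J/(mol·K).
ΔU = 3.93×20.8×(330−284) = 3770 J.

3770 J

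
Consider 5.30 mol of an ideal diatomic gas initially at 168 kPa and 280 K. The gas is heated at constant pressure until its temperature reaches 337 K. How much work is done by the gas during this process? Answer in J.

V₁ = nRT₁/P₁ = 5.30×8.314×280/168 = 73.4 L.
Isobaric: P stays 168 kPa; V/T = const ⇒ T₂ = 337 K, V₂ = 88.4 L.
W = PΔV = 168×(88.4−73.4) kPa·L = 2510 J.

2510 J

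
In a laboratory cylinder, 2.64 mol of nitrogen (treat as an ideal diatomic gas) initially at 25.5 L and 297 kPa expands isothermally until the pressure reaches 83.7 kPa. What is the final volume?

90.5 L

T₁ = P₁V₁/(nR) = 297×25.5/(2.64×8.314) = 345 K.
Isothermal: T stays 345 K; PV = const ⇒ V₂ = 90.5 L, P₂ = 83.7 kPa.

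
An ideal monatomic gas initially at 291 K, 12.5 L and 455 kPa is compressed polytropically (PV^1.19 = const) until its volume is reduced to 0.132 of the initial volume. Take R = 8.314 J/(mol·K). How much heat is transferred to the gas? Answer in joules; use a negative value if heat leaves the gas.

-10000 J

n = P₁V₁/(RT₁) = 455×12.5/(8.314×291) = 2.35 mol.
Polytropic n=1.19: T₂ = T₁(V₁/V₂)^(n−1) = 291×(7.58)^0.19 = 428 K; P₂ = P₁(V₁/V₂)^n = 5060 kPa.
W = (P₁V₁−P₂V₂)/(n−1) = (455×12.5−5060×1.65)/0.19 = -14000 J.
ΔU = nCvΔT = 2.35×12.5×(428−291) = 4000 J.
Q = ΔU + W = -10000 J.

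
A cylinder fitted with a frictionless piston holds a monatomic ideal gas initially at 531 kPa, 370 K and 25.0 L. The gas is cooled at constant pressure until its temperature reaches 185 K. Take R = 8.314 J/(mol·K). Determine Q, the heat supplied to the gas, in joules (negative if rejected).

-16600 J

n = P₁V₁/(RT₁) = 531×25.0/(8.314×370) = 4.32 mol.
Isobaric: P stays 531 kPa; V/T = const ⇒ T₂ = 185 K, V₂ = 12.5 L.
W = PΔV = 531×(12.5−25.0) kPa·L = -6640 J.
ΔU = nCvΔT = 4.32×12.5×(185−370) = -9960 J.
Q = ΔU + W = nCpΔT = -16600 J.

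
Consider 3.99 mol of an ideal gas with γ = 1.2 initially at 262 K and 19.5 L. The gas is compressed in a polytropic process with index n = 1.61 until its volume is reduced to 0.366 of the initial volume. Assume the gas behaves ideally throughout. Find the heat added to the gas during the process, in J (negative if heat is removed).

P₁ = nRT₁/V₁ = 3.99×8.314×262/19.5 = 446 kPa.
Polytropic n=1.61: T₂ = T₁(V₁/V₂)^(n−1) = 262×(2.73)^0.61 = 484 K; P₂ = P₁(V₁/V₂)^n = 2250 kPa.
W = (P₁V₁−P₂V₂)/(n−1) = (446×19.5−2250×7.14)/0.61 = -12100 J.
ΔU = nCvΔT = 3.99×41.6×(484−262) = 36800 J.
Q = ΔU + W = 24700 J.

24700 J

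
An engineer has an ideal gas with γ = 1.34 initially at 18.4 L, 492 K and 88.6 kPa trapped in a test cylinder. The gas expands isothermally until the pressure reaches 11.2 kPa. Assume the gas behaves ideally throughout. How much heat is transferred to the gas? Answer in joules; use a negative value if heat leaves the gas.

3370 J

n = P₁V₁/(RT₁) = 88.6×18.4/(8.314×492) = 0.399 mol.
Isothermal: T stays 492 K; PV = const ⇒ V₂ = 146 L, P₂ = 11.2 kPa.
ΔU = 0 (ideal gas, T constant).
W = nRT ln(V₂/V₁) = 0.399×8.314×492×ln(7.91) = 3370 J.
Q = ΔU + W = 3370 J.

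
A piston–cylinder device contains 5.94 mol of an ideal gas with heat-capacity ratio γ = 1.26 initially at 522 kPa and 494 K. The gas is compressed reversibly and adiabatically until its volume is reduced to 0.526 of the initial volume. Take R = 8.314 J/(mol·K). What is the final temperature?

V₁ = nRT₁/P₁ = 5.94×8.314×494/522 = 46.7 L.
Adiabatic: TV^(γ−1) = const ⇒ T₂ = 494×(1.90)^0.260 = 584 K; PV^γ = const ⇒ P₂ = 1170 kPa.

584 K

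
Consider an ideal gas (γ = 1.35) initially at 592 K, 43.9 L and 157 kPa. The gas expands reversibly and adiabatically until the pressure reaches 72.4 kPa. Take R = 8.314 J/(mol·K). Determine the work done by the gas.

n = P₁V₁/(RT₁) = 157×43.9/(8.314×592) = 1.40 mol.
Adiabatic: T₂/T₁ = (P₂/P₁)^((γ−1)/γ) ⇒ T₂ = 592×(0.461)^0.259 = 484 K; V₂ = 77.9 L.
ΔU = nCvΔT = 1.40×23.8×(484−592) = -3580 J.
Q = 0 for an adiabatic process, so W = −ΔU = 3580 J.

3580 J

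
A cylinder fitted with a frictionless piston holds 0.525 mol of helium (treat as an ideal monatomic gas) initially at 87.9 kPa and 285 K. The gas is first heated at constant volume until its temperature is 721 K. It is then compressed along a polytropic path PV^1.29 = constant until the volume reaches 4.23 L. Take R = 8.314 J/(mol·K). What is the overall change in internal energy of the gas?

4830 J

V₁ = nRT₁/P₁ = 0.525×8.314×285/87.9 = 14.2 L.
Step 1 — Isochoric: V stays 14.2 L; P/T = const ⇒ T₂ = 721 K, P₂ = 222 kPa.
W = 0 (no volume change).
ΔU = nCvΔT = 0.525×12.5×(721−285) = 2850 J.
Q = ΔU = 2850 J.
State after step 1: P = 222 kPa, V = 14.2 L, T = 721 K.
Step 2 — Polytropic n=1.29: T₂ = T₁(V₁/V₂)^(n−1) = 721×(3.35)^0.29 = 1020 K; P₂ = P₁(V₁/V₂)^n = 1060 kPa.
W = (P₁V₁−P₂V₂)/(n−1) = (222×14.2−1060×4.23)/0.29 = -4550 J.
ΔU = nCvΔT = 0.525×12.5×(1020−721) = 1980 J.
Q = ΔU + W = -2570 J.
Net over both steps: W = -4550 J, Q = 283 J, ΔU = 4830 J.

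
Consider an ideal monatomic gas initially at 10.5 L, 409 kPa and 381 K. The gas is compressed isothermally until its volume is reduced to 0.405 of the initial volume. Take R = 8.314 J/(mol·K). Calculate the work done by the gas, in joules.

n = P₁V₁/(RT₁) = 409×10.5/(8.314×381) = 1.36 mol.
Isothermal: T stays 381 K; PV = const ⇒ V₂ = 4.25 L, P₂ = 1010 kPa.
W = nRT ln(V₂/V₁) = 1.36×8.314×381×ln(0.405) = -3880 J.

-3880 J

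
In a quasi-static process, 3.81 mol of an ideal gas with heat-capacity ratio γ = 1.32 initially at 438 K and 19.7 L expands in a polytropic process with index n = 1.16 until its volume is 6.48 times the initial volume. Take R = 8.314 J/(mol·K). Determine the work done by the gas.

P₁ = nRT₁/V₁ = 3.81×8.314×438/19.7 = 704 kPa.
Polytropic n=1.16: T₂ = T₁(V₁/V₂)^(n−1) = 438×(0.154)^0.16 = 325 K; P₂ = P₁(V₁/V₂)^n = 80.6 kPa.
W = (P₁V₁−P₂V₂)/(n−1) = (704×19.7−80.6×128)/0.16 = 22400 J.

22400 J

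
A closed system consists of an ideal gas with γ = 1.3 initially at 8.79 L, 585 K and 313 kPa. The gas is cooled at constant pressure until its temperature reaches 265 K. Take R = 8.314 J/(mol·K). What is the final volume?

3.98 L

Isobaric: P stays 313 kPa; V/T = const ⇒ T₂ = 265 K, V₂ = 3.98 L.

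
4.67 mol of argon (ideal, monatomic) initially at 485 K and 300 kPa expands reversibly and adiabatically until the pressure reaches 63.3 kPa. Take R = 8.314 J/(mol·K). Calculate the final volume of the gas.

V₁ = nRT₁/P₁ = 4.67×8.314×485/300 = 62.8 L.
Adiabatic: T₂/T₁ = (P₂/P₁)^((γ−1)/γ) ⇒ T₂ = 485×(0.211)^0.400 = 260 K; V₂ = 160 L.

160 L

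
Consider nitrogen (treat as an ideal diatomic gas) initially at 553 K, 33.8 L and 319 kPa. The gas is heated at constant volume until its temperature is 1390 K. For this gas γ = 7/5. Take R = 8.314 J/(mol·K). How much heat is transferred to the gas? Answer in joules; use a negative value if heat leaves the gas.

n = P₁V₁/(RT₁) = 319×33.8/(8.314×553) = 2.35 mol.
Isochoric: V stays 33.8 L; P/T = const ⇒ T₂ = 1390 K, P₂ = 802 kPa.
W = 0 (no volume change).
ΔU = nCvΔT = 2.35×20.8×(1390−553) = 40800 J.
Q = ΔU = 40800 J.

40800 J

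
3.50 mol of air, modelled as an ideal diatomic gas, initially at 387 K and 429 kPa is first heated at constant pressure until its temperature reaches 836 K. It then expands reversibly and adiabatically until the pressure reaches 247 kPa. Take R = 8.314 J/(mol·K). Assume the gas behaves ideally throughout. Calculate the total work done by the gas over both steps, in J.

V₁ = nRT₁/P₁ = 3.50×8.314×387/429 = 26.3 L.
Step 1 — Isobaric: P stays 429 kPa; V/T = const ⇒ T₂ = 836 K, V₂ = 56.7 L.
W = PΔV = 429×(56.7−26.3) kPa·L = 13100 J.
ΔU = nCvΔT = 3.50×20.8×(836−387) = 32700 J.
Q = ΔU + W = nCpΔT = 45700 J.
State after step 1: P = 429 kPa, V = 56.7 L, T = 836 K.
Step 2 — Adiabatic: T₂/T₁ = (P₂/P₁)^((γ−1)/γ) ⇒ T₂ = 836×(0.576)^0.286 = 714 K; V₂ = 84.1 L.
ΔU = nCvΔT = 3.50×20.8×(714−836) = -8870 J.
Q = 0 for an adiabatic process, so W = −ΔU = 8870 J.
Net over both steps: W = 21900 J, Q = 45700 J, ΔU = 23800 J.

21900 J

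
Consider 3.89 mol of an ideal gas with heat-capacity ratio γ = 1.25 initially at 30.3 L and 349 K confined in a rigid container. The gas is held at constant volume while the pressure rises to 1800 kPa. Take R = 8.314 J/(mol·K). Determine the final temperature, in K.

1690 K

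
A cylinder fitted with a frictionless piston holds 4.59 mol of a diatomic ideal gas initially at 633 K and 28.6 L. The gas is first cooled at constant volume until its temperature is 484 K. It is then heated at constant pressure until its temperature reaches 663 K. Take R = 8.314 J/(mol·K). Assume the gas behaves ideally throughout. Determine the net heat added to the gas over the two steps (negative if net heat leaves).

9690 J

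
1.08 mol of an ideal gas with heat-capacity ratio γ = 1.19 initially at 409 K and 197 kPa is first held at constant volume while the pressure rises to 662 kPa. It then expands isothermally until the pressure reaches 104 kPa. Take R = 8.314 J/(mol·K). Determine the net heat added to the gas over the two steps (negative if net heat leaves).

68500 J

V₁ = nRT₁/P₁ = 1.08×8.314×409/197 = 18.6 L.
Step 1 — Isochoric: V stays 18.6 L; P/T = const ⇒ T₂ = 1370 K, P₂ = 662 kPa.
W = 0 (no volume change).
ΔU = nCvΔT = 1.08×43.8×(1370−409) = 45600 J.
Q = ΔU = 45600 J.
State after step 1: P = 662 kPa, V = 18.6 L, T = 1370 K.
Step 2 — Isothermal: T stays 1370 K; PV = const ⇒ V₂ = 119 L, P₂ = 104 kPa.
ΔU = 0 (ideal gas, T constant).
W = nRT ln(V₂/V₁) = 1.08×8.314×1370×ln(6.37) = 22800 J.
Q = ΔU + W = 22800 J.
Net over both steps: W = 22800 J, Q = 68500 J, ΔU = 45600 J.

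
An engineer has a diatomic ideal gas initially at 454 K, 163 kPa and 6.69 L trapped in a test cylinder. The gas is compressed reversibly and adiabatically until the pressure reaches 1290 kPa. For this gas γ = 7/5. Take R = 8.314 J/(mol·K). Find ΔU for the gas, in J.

n = P₁V₁/(RT₁) = 163×6.69/(8.314×454) = 0.289 mol.
Adiabatic: T₂/T₁ = (P₂/P₁)^((γ−1)/γ) ⇒ T₂ = 454×(7.91)^0.286 = 820 K; V₂ = 1.53 L.
For an ideal gas ΔU = nCvΔT with Cv = (5/2)R = 20.8 J/(mol·K).
ΔU = 0.289×20.8×(820−454) = 2200 J.

2200 J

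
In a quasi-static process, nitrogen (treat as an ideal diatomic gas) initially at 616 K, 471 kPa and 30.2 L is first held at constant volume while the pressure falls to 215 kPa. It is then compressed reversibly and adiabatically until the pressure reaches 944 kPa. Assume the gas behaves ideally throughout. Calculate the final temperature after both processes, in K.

n = P₁V₁/(RT₁) = 471×30.2/(8.314×616) = 2.78 mol.
Step 1 — Isochoric: V stays 30.2 L; P/T = const ⇒ T₂ = 281 K, P₂ = 215 kPa.
W = 0 (no volume change).
ΔU = nCvΔT = 2.78×20.8×(281−616) = -19300 J.
Q = ΔU = -19300 J.
State after step 1: P = 215 kPa, V = 30.2 L, T = 281 K.
Step 2 — Adiabatic: T₂/T₁ = (P₂/P₁)^((γ−1)/γ) ⇒ T₂ = 281×(4.39)^0.286 = 429 K; V₂ = 10.5 L.
ΔU = nCvΔT = 2.78×20.8×(429−281) = 8540 J.
Q = 0 for an adiabatic process, so W = −ΔU = -8540 J.
Net over both steps: W = -8540 J, Q = -19300 J, ΔU = -10800 J.

429 K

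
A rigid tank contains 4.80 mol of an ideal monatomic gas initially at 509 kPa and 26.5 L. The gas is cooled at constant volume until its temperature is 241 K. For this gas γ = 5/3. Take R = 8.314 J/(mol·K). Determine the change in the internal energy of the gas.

-5810 J

T₁ = P₁V₁/(nR) = 509×26.5/(4.80×8.314) = 338 K.
Isochoric: V stays 26.5 L; P/T = const ⇒ T₂ = 241 K, P₂ = 363 kPa.
For an ideal gas ΔU = nCvΔT with Cv = (3/2)R = 12.5 J/(mol·K).
ΔU = 4.80×12.5×(241−338) = -5810 J.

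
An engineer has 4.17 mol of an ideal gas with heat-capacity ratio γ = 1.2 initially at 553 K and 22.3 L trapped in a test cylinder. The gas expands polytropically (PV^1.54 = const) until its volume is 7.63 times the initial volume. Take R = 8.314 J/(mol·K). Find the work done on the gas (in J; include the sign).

-23700 J

P₁ = nRT₁/V₁ = 4.17×8.314×553/22.3 = 860 kPa.
Polytropic n=1.54: T₂ = T₁(V₁/V₂)^(n−1) = 553×(0.131)^0.54 = 185 K; P₂ = P₁(V₁/V₂)^n = 37.6 kPa.
W = (P₁V₁−P₂V₂)/(n−1) = (860×22.3−37.6×170)/0.54 = 23700 J.
Work done on the gas = −W_by = -23700 J.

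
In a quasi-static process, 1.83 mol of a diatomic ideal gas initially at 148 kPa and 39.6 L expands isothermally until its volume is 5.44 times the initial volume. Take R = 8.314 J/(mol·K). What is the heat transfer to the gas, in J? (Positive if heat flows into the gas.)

T₁ = P₁V₁/(nR) = 148×39.6/(1.83×8.314) = 385 K.
Isothermal: T stays 385 K; PV = const ⇒ V₂ = 215 L, P₂ = 27.2 kPa.
ΔU = 0 (ideal gas, T constant).
W = nRT ln(V₂/V₁) = 1.83×8.314×385×ln(5.44) = 9930 J.
Q = ΔU + W = 9930 J.

9930 J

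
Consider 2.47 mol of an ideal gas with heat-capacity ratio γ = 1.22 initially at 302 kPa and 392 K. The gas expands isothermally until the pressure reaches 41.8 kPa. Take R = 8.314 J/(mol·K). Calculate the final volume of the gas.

V₁ = nRT₁/P₁ = 2.47×8.314×392/302 = 26.7 L.
Isothermal: T stays 392 K; PV = const ⇒ V₂ = 193 L, P₂ = 41.8 kPa.

193 L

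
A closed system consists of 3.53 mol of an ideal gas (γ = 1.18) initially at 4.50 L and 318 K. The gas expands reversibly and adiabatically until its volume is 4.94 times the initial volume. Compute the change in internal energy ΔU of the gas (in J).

-13000 J

P₁ = nRT₁/V₁ = 3.53×8.314×318/4.50 = 2070 kPa.
Adiabatic: TV^(γ−1) = const ⇒ T₂ = 318×(0.202)^0.180 = 239 K; PV^γ = const ⇒ P₂ = 315 kPa.
For an ideal gas ΔU = nCvΔT with Cv = R/(γ−1) = 46.2 J/(mol·K).
ΔU = 3.53×46.2×(239−318) = -13000 J.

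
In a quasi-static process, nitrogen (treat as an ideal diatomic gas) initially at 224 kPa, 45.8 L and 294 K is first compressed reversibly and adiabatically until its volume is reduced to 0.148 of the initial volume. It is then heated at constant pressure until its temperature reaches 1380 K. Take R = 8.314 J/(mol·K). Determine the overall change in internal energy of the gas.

94700 J

n = P₁V₁/(RT₁) = 224×45.8/(8.314×294) = 4.20 mol.
Step 1 — Adiabatic: TV^(γ−1) = const ⇒ T₂ = 294×(6.76)^0.400 = 631 K; PV^γ = const ⇒ P₂ = 3250 kPa.
ΔU = nCvΔT = 4.20×20.8×(631−294) = 29400 J.
Q = 0 for an adiabatic process, so W = −ΔU = -29400 J.
State after step 1: P = 3250 kPa, V = 6.78 L, T = 631 K.
Step 2 — Isobaric: P stays 3250 kPa; V/T = const ⇒ T₂ = 1380 K, V₂ = 14.8 L.
W = PΔV = 3250×(14.8−6.78) kPa·L = 26100 J.
ΔU = nCvΔT = 4.20×20.8×(1380−631) = 65300 J.
Q = ΔU + W = nCpΔT = 91400 J.
Net over both steps: W = -3300 J, Q = 91400 J, ΔU = 94700 J.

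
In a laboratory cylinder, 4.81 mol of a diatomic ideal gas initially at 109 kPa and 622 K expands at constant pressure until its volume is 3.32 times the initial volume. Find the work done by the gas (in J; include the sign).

V₁ = nRT₁/P₁ = 4.81×8.314×622/109 = 228 L.
Isobaric: P stays 109 kPa; V/T = const ⇒ T₂ = 2070 K, V₂ = 758 L.
W = PΔV = 109×(758−228) kPa·L = 57700 J.

57700 J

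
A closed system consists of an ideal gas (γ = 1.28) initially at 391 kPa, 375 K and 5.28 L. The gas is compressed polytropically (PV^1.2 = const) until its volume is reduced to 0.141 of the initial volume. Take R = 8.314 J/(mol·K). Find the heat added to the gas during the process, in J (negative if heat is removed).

-1410 J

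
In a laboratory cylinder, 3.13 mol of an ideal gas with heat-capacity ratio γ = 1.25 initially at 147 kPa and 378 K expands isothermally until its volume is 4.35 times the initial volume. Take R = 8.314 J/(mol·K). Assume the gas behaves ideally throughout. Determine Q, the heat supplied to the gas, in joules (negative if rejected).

V₁ = nRT₁/P₁ = 3.13×8.314×378/147 = 66.9 L.
Isothermal: T stays 378 K; PV = const ⇒ V₂ = 291 L, P₂ = 33.8 kPa.
ΔU = 0 (ideal gas, T constant).
W = nRT ln(V₂/V₁) = 3.13×8.314×378×ln(4.35) = 14500 J.
Q = ΔU + W = 14500 J.

14500 J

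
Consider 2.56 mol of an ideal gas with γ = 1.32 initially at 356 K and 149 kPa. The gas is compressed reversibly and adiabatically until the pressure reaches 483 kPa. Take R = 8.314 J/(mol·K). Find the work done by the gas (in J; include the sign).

-7810 J

V₁ = nRT₁/P₁ = 2.56×8.314×356/149 = 50.9 L.
Adiabatic: T₂/T₁ = (P₂/P₁)^((γ−1)/γ) ⇒ T₂ = 356×(3.24)^0.242 = 473 K; V₂ = 20.9 L.
ΔU = nCvΔT = 2.56×26.0×(473−356) = 7810 J.
Q = 0 for an adiabatic process, so W = −ΔU = -7810 J.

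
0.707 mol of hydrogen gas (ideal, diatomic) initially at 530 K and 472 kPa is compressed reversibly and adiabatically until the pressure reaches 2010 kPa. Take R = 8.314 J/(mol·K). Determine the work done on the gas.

V₁ = nRT₁/P₁ = 0.707×8.314×530/472 = 6.60 L.
Adiabatic: T₂/T₁ = (P₂/P₁)^((γ−1)/γ) ⇒ T₂ = 530×(4.26)^0.286 = 802 K; V₂ = 2.34 L.
ΔU = nCvΔT = 0.707×20.8×(802−530) = 3990 J.
Q = 0 for an adiabatic process, so W = −ΔU = -3990 J.
Work done on the gas = −W_by = 3990 J.

3990 J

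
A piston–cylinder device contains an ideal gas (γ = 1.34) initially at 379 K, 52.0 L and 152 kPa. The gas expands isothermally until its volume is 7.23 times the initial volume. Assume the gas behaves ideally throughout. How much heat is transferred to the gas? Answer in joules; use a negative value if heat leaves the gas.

15600 J

n = P₁V₁/(RT₁) = 152×52.0/(8.314×379) = 2.51 mol.
Isothermal: T stays 379 K; PV = const ⇒ V₂ = 376 L, P₂ = 21.0 kPa.
ΔU = 0 (ideal gas, T constant).
W = nRT ln(V₂/V₁) = 2.51×8.314×379×ln(7.23) = 15600 J.
Q = ΔU + W = 15600 J.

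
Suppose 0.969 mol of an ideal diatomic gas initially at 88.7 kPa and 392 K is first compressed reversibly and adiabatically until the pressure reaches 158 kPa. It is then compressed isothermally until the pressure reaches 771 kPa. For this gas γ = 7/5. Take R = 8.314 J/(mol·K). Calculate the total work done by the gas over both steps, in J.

V₁ = nRT₁/P₁ = 0.969×8.314×392/88.7 = 35.6 L.
Step 1 — Adiabatic: T₂/T₁ = (P₂/P₁)^((γ−1)/γ) ⇒ T₂ = 392×(1.78)^0.286 = 462 K; V₂ = 23.6 L.
ΔU = nCvΔT = 0.969×20.8×(462−392) = 1420 J.
Q = 0 for an adiabatic process, so W = −ΔU = -1420 J.
State after step 1: P = 158 kPa, V = 23.6 L, T = 462 K.
Step 2 — Isothermal: T stays 462 K; PV = const ⇒ V₂ = 4.83 L, P₂ = 771 kPa.
ΔU = 0 (ideal gas, T constant).
W = nRT ln(V₂/V₁) = 0.969×8.314×462×ln(0.205) = -5900 J.
Q = ΔU + W = -5900 J.
Net over both steps: W = -7320 J, Q = -5900 J, ΔU = 1420 J.

-7320 J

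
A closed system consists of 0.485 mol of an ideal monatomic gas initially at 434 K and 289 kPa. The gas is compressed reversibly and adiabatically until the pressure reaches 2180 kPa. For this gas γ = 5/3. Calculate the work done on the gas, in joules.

3270 J

V₁ = nRT₁/P₁ = 0.485×8.314×434/289 = 6.06 L.
Adiabatic: T₂/T₁ = (P₂/P₁)^((γ−1)/γ) ⇒ T₂ = 434×(7.54)^0.400 = 974 K; V₂ = 1.80 L.
ΔU = nCvΔT = 0.485×12.5×(974−434) = 3270 J.
Q = 0 for an adiabatic process, so W = −ΔU = -3270 J.
Work done on the gas = −W_by = 3270 J.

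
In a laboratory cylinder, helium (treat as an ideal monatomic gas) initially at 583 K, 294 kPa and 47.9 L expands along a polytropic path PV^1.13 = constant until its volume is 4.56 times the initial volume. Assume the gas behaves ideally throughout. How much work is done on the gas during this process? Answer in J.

-19400 J

n = P₁V₁/(RT₁) = 294×47.9/(8.314×583) = 2.91 mol.
Polytropic n=1.13: T₂ = T₁(V₁/V₂)^(n−1) = 583×(0.219)^0.13 = 479 K; P₂ = P₁(V₁/V₂)^n = 52.9 kPa.
W = (P₁V₁−P₂V₂)/(n−1) = (294×47.9−52.9×218)/0.13 = 19400 J.
Work done on the gas = −W_by = -19400 J.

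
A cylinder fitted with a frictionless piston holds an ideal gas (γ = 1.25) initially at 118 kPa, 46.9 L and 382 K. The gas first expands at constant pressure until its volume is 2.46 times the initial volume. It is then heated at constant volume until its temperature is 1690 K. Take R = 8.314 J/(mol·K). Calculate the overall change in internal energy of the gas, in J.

75800 J

n = P₁V₁/(RT₁) = 118×46.9/(8.314×382) = 1.74 mol.
Step 1 — Isobaric: P stays 118 kPa; V/T = const ⇒ T₂ = 940 K, V₂ = 115 L.
W = PΔV = 118×(115−46.9) kPa·L = 8080 J.
ΔU = nCvΔT = 1.74×33.3×(940−382) = 32300 J.
Q = ΔU + W = nCpΔT = 40400 J.
State after step 1: P = 118 kPa, V = 115 L, T = 940 K.
Step 2 — Isochoric: V stays 115 L; P/T = const ⇒ T₂ = 1690 K, P₂ = 212 kPa.
W = 0 (no volume change).
ΔU = nCvΔT = 1.74×33.3×(1690−940) = 43500 J.
Q = ΔU = 43500 J.
Net over both steps: W = 8080 J, Q = 83900 J, ΔU = 75800 J.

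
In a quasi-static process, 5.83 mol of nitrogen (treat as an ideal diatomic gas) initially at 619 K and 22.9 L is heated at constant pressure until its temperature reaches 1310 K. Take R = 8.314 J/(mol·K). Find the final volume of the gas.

48.5 L

P₁ = nRT₁/V₁ = 5.83×8.314×619/22.9 = 1310 kPa.
Isobaric: P stays 1310 kPa; V/T = const ⇒ T₂ = 1310 K, V₂ = 48.5 L.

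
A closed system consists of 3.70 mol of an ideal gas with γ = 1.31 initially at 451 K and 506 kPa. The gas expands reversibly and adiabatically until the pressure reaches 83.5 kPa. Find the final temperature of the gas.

294 K

V₁ = nRT₁/P₁ = 3.70×8.314×451/506 = 27.4 L.
Adiabatic: T₂/T₁ = (P₂/P₁)^((γ−1)/γ) ⇒ T₂ = 451×(0.165)^0.237 = 294 K; V₂ = 108 L.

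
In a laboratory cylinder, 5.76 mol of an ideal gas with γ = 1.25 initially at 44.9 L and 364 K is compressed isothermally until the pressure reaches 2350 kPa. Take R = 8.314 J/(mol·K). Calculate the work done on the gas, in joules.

31400 J

P₁ = nRT₁/V₁ = 5.76×8.314×364/44.9 = 388 kPa.
Isothermal: T stays 364 K; PV = const ⇒ V₂ = 7.42 L, P₂ = 2350 kPa.
W = nRT ln(V₂/V₁) = 5.76×8.314×364×ln(0.165) = -31400 J.
Work done on the gas = −W_by = 31400 J.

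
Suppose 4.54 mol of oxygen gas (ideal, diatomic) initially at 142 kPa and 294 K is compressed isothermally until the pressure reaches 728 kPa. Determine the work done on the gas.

18100 J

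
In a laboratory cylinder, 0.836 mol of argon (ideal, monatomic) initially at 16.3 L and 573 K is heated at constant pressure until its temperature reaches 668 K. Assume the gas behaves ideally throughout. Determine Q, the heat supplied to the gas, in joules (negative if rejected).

1650 J

P₁ = nRT₁/V₁ = 0.836×8.314×573/16.3 = 244 kPa.
Isobaric: P stays 244 kPa; V/T = const ⇒ T₂ = 668 K, V₂ = 19.0 L.
W = PΔV = 244×(19.0−16.3) kPa·L = 660 J.
ΔU = nCvΔT = 0.836×12.5×(668−573) = 990 J.
Q = ΔU + W = nCpΔT = 1650 J.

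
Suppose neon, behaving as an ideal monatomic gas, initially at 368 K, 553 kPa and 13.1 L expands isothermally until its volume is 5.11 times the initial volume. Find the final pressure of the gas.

108 kPa

Isothermal: T stays 368 K; PV = const ⇒ V₂ = 66.9 L, P₂ = 108 kPa.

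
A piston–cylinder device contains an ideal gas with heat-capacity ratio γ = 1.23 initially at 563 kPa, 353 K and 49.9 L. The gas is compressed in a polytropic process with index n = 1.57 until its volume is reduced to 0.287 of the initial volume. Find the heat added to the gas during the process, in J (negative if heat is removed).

n = P₁V₁/(RT₁) = 563×49.9/(8.314×353) = 9.57 mol.
Polytropic n=1.57: T₂ = T₁(V₁/V₂)^(n−1) = 353×(3.48)^0.57 = 719 K; P₂ = P₁(V₁/V₂)^n = 4000 kPa.
W = (P₁V₁−P₂V₂)/(n−1) = (563×49.9−4000×14.3)/0.57 = -51100 J.
ΔU = nCvΔT = 9.57×36.1×(719−353) = 127000 J.
Q = ΔU + W = 75600 J.

75600 J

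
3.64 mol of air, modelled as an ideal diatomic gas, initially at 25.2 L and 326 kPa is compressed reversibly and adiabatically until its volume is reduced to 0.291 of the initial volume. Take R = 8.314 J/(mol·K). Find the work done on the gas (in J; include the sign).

T₁ = P₁V₁/(nR) = 326×25.2/(3.64×8.314) = 271 K.
Adiabatic: TV^(γ−1) = const ⇒ T₂ = 271×(3.44)^0.400 = 445 K; PV^γ = const ⇒ P₂ = 1840 kPa.
ΔU = nCvΔT = 3.64×20.8×(445−271) = 13100 J.
Q = 0 for an adiabatic process, so W = −ΔU = -13100 J.
Work done on the gas = −W_by = 13100 J.

13100 J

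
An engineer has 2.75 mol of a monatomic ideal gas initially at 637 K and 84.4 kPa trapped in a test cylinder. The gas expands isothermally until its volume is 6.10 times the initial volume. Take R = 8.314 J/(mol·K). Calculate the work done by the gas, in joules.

26300 J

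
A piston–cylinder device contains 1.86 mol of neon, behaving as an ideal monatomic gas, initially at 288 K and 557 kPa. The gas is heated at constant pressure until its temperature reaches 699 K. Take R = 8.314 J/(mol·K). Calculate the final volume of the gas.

19.4 L

V₁ = nRT₁/P₁ = 1.86×8.314×288/557 = 8.00 L.
Isobaric: P stays 557 kPa; V/T = const ⇒ T₂ = 699 K, V₂ = 19.4 L.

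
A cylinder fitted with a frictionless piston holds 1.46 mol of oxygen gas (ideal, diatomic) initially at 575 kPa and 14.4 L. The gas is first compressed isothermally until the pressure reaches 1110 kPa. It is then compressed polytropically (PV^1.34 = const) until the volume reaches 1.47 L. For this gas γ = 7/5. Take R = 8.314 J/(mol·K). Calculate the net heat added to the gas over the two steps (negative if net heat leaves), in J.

-8140 J

T₁ = P₁V₁/(nR) = 575×14.4/(1.46×8.314) = 682 K.
Step 1 — Isothermal: T stays 682 K; PV = const ⇒ V₂ = 7.46 L, P₂ = 1110 kPa.
ΔU = 0 (ideal gas, T constant).
W = nRT ln(V₂/V₁) = 1.46×8.314×682×ln(0.518) = -5450 J.
Q = ΔU + W = -5450 J.
State after step 1: P = 1110 kPa, V = 7.46 L, T = 682 K.
Step 2 — Polytropic n=1.34: T₂ = T₁(V₁/V₂)^(n−1) = 682×(5.07)^0.34 = 1180 K; P₂ = P₁(V₁/V₂)^n = 9780 kPa.
W = (P₁V₁−P₂V₂)/(n−1) = (1110×7.46−9780×1.47)/0.34 = -18000 J.
ΔU = nCvΔT = 1.46×20.8×(1180−682) = 15300 J.
Q = ΔU + W = -2690 J.
Net over both steps: W = -23400 J, Q = -8140 J, ΔU = 15300 J.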